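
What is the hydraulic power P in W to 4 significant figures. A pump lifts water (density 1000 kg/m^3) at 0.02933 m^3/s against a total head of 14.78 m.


Approach: apply the hydraulic power relation, P = rho*g*Q*H.
P = 1000 * 9.81 * 0.02933 * 14.78 = 4253 W
Therefore the hydraulic power P = 4253 W.


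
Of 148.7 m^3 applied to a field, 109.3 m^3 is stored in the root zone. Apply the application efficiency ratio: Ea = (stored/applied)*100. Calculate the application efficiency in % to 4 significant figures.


Ea = (109.3/148.7)*100 = 73.50 %
Therefore the application efficiency = 73.50 %.


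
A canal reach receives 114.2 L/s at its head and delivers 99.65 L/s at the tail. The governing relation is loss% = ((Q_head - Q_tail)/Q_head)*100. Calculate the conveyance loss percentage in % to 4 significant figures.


loss = ((114.2 - 99.65)/114.2)*100 = 12.74 %
Therefore the conveyance loss percentage = 12.74 %.


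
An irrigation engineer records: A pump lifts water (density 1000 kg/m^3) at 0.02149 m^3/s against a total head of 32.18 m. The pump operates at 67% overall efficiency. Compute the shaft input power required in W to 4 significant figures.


Approach: apply hydraulic power then efficiency conversion, P = rho*g*Q*H; P_in = P/eta.
Step 1 — hydraulic power (P = rho*g*Q*H):
  P = 1000 * 9.81 * 0.02149 * 32.18 = 6784.09 W
Step 2 — input power: P_in = P/eta = 6784.09 / 0.67 = 10130 W
Therefore the shaft input power required = 10130 W.


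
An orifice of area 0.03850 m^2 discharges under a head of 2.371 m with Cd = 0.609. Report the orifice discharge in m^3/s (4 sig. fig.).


Approach: apply the orifice equation, Q = Cd*A*sqrt(2*g*h).
Q = 0.609 * 0.03850 * sqrt(2*9.81*2.371) = 0.1599 m^3/s
Therefore the orifice discharge = 0.1599 m^3/s.


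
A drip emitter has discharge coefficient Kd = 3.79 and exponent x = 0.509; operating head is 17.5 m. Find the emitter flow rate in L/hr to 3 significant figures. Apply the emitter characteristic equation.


Approach: apply the emitter characteristic equation, q = Kd * h^x.
q = 3.79 * 17.5^0.509 = 16.3 L/hr
Therefore the emitter flow rate = 16.3 L/hr.


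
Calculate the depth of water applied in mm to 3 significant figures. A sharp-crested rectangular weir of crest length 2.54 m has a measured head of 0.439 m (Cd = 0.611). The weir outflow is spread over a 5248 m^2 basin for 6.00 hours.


Approach: apply the rectangular weir equation with a volume-to-depth conversion, Q = (2/3)*Cd*L*sqrt(2g)*H^1.5; d = Q*t/A * 1000.
Step 1 — weir discharge:
  Q = (2/3)*0.611*2.54*sqrt(2*9.81)*0.439^1.5 = 1.3330 m^3/s
Step 2 — volume: V = 1.3330 * 6.00*3600 = 28793 m^3
Step 3 — depth: d = V/A * 1000 = 28793/5248 * 1000 = 5490 mm
Therefore the depth of water applied = 5490 mm.


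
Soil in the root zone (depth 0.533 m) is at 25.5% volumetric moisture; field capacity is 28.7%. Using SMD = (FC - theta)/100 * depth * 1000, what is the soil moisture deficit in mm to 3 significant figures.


SMD = (28.7 - 25.5)/100 * 0.533 * 1000 = 17.1 mm
Therefore the soil moisture deficit = 17.1 mm.


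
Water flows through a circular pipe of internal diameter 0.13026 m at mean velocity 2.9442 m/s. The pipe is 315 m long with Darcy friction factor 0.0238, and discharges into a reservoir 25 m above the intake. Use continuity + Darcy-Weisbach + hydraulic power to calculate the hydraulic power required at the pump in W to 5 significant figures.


Approach: apply continuity + Darcy-Weisbach + hydraulic power, Q = A*v; hf = f*(L/D)*(v^2/(2g)); H = static + hf; P = rho*g*Q*H.
Step 1 — flow rate (continuity, Q = A*v):
  A = pi*(0.13026/2)^2 = 0.01332637 m^2
  Q = 0.01332637 * 2.9442 = 0.03923551 m^3/s
Step 2 — friction head loss (Darcy-Weisbach):
  hf = 0.0238 * (315/0.13026) * (2.9442^2 / (2*9.81))
  hf = 25.42799 m
Step 3 — total head: H = 25 + 25.42799 = 50.42799 m
Step 4 — hydraulic power (P = rho*g*Q*H):
  P = 1000 * 9.81 * 0.03923551 * 50.42799 = 19410 W
Therefore the hydraulic power required at the pump = 19410 W.


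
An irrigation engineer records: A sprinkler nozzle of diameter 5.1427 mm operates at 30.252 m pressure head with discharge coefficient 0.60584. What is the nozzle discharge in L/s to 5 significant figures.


Approach: apply the orifice equation, Q = Cd*A*sqrt(2*g*h), A = pi*(d/2)^2.
A = pi*(5.1427e-3/2)^2 = 2.077171e-05 m^2
Q = 0.60584 * 2.077171e-05 * sqrt(2*9.81*30.252) * 1000 = 0.30659 L/s
Therefore the nozzle discharge = 0.30659 L/s.


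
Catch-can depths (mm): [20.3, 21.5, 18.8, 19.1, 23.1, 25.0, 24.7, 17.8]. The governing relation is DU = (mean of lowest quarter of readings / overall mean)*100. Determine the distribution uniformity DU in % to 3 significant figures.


sorted lowest 2 of 8: [17.8, 18.8] -> mean = 18.300 mm
overall mean = 21.288 mm
DU = (18.300/21.288)*100 = 86.0 %
Therefore the distribution uniformity DU = 86.0 %.


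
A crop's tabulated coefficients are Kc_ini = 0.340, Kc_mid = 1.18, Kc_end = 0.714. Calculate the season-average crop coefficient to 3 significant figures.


Approach: apply a simple seasonal average, Kc_avg = (Kc_ini + Kc_mid + Kc_end)/3.
Kc_avg = (0.340 + 1.18 + 0.714)/3 = 0.745
Therefore the season-average crop coefficient = 0.745.


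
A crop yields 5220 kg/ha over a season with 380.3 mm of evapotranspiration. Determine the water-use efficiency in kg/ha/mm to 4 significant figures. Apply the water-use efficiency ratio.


Approach: apply the water-use efficiency ratio, WUE = yield/ET.
WUE = 5220 / 380.3 = 13.73 kg/ha/mm
Therefore the water-use efficiency = 13.73 kg/ha/mm.


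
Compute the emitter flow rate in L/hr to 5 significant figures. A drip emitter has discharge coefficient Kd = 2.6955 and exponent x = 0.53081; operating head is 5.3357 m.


Approach: apply the emitter characteristic equation, q = Kd * h^x.
q = 2.6955 * 5.3357^0.53081 = 6.5560 L/hr
Therefore the emitter flow rate = 6.5560 L/hr.


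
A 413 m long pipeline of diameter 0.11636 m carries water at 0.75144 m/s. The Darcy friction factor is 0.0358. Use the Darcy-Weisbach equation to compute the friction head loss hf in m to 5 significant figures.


Approach: apply the Darcy-Weisbach equation, hf = f*(L/D)*(v^2/(2g)).
hf = 0.0358 * (413/0.11636) * (0.75144^2 / (2*9.81))
hf = 3.6569 m
Therefore the friction head loss hf = 3.6569 m.


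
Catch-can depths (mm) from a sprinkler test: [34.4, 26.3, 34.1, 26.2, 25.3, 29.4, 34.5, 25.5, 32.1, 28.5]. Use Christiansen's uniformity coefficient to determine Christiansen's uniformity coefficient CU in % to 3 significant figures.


Approach: apply Christiansen's uniformity coefficient, CU = (1 - mean_abs_deviation/mean)*100.
mean = 29.630 mm
mean |d_i - mean| = 3.3160 mm
CU = (1 - 3.3160/29.630)*100 = 88.8 %
Therefore Christiansen's uniformity coefficient CU = 88.8 %.


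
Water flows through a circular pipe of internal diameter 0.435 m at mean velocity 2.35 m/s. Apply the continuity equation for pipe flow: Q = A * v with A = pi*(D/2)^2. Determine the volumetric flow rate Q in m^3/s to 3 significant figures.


A = pi*(0.435/2)^2 = 0.14862 m^2
Q = 0.14862 * 2.35 = 0.349 m^3/s
Therefore the volumetric flow rate Q = 0.349 m^3/s.


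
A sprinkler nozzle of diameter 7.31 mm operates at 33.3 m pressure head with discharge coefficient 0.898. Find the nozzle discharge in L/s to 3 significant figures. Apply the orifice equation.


Approach: apply the orifice equation, Q = Cd*A*sqrt(2*g*h), A = pi*(d/2)^2.
A = pi*(7.31e-3/2)^2 = 4.1969e-05 m^2
Q = 0.898 * 4.1969e-05 * sqrt(2*9.81*33.3) * 1000 = 0.963 L/s
Therefore the nozzle discharge = 0.963 L/s.


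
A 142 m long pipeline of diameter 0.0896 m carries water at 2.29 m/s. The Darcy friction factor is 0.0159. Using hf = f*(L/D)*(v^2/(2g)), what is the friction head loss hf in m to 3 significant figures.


hf = 0.0159 * (142/0.0896) * (2.29^2 / (2*9.81))
hf = 6.74 m
Therefore the friction head loss hf = 6.74 m.


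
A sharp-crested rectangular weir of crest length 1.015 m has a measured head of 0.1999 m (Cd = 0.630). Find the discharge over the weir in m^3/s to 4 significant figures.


Approach: apply the rectangular weir equation, Q = (2/3)*Cd*L*sqrt(2g)*H^1.5.
Q = (2/3)*0.630*1.015*sqrt(2*9.81)*0.1999^1.5 = 0.1688 m^3/s
Therefore the discharge over the weir = 0.1688 m^3/s.


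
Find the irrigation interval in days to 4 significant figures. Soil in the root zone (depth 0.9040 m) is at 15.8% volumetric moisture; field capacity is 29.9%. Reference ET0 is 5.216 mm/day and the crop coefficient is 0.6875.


Approach: apply soil-water budget scheduling, SMD = (FC-theta)/100*depth*1000; ETc = ET0*Kc; interval = SMD/ETc.
Step 1 — soil moisture deficit:
  SMD = (29.9 - 15.8)/100 * 0.9040 * 1000 = 127.464 mm
Step 2 — daily crop ET (ETc = ET0*Kc):
  ETc = 5.216 * 0.6875 = 3.58600 mm/day
Step 3 — irrigation interval (SMD/ETc):
  interval = 127.464 / 3.58600 = 35.54 days
Therefore the irrigation interval = 35.54 days.


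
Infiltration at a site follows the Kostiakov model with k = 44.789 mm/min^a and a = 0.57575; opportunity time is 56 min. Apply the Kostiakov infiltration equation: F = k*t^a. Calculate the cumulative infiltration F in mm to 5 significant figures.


F = 44.789 * 56^0.57575 = 454.66 mm
Therefore the cumulative infiltration F = 454.66 mm.


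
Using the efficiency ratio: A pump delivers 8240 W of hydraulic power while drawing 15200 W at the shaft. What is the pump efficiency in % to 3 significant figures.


Approach: apply the efficiency ratio, eta = (P_out/P_in)*100.
eta = (8240 / 15200) * 100 = 54.2 %
Therefore the pump efficiency = 54.2 %.


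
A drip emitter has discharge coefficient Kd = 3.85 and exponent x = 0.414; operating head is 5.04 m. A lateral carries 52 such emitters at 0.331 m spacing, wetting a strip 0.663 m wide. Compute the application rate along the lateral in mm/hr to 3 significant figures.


Approach: apply the emitter equation with a lateral mass balance, q = Kd*h^x; Q = n*q; rate = Q/(n*spacing*width).
Step 1 — single emitter flow (q = Kd*h^x):
  q = 3.85 * 5.04^0.414 = 7.5209 L/hr
Step 2 — total lateral flow: Q = 52 * 7.5209 = 391.08 L/hr
Step 3 — wetted area: A = 52 * 0.331 * 0.663 = 11.412 m^2
Step 4 — application rate: Q/A = 391.08/11.412 = 34.3 mm/hr
Therefore the application rate along the lateral = 34.3 mm/hr.


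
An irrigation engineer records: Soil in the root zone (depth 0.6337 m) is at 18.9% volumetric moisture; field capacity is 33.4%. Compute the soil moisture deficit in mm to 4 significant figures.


Approach: apply the soil moisture deficit relation, SMD = (FC - theta)/100 * depth * 1000.
SMD = (33.4 - 18.9)/100 * 0.6337 * 1000 = 91.89 mm
Therefore the soil moisture deficit = 91.89 mm.


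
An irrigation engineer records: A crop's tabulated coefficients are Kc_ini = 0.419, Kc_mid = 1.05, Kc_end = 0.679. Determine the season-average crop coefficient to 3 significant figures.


Approach: apply a simple seasonal average, Kc_avg = (Kc_ini + Kc_mid + Kc_end)/3.
Kc_avg = (0.419 + 1.05 + 0.679)/3 = 0.716
Therefore the season-average crop coefficient = 0.716.


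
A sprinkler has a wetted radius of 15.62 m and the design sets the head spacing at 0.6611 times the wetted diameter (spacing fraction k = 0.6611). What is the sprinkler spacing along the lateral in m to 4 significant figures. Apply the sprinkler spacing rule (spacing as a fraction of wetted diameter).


Approach: apply the sprinkler spacing rule (spacing as a fraction of wetted diameter), S = k*(2*R).
S = 0.6611 * (2 * 15.62) = 20.65 m
Therefore the sprinkler spacing along the lateral = 20.65 m.


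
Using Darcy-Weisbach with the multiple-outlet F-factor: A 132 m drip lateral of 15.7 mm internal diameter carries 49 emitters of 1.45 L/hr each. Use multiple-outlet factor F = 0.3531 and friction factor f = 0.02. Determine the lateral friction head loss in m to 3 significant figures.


Approach: apply Darcy-Weisbach with the multiple-outlet F-factor, Q = n*q/(3600*1000) m^3/s; v = Q/A; hf = F*f*(L/D)*(v^2/(2g)).
Q = 49*1.45/(3600*1000) = 1.9736e-05 m^3/s
A = pi*(15.7e-3/2)^2 = 1.9359e-04 m^2, so v = Q/A = 0.10195 m/s
hf = 0.3531*0.02*(132/0.0157)*(0.10195^2/(2*9.81)) = 0.0315 m
Therefore the lateral friction head loss = 0.0315 m.


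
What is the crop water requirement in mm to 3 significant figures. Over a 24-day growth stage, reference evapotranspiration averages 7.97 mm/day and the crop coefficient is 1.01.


Approach: apply the crop water requirement relation, CWR = ET0 * Kc * days.
CWR = 7.97 * 1.01 * 24 = 193 mm
Therefore the crop water requirement = 193 mm.


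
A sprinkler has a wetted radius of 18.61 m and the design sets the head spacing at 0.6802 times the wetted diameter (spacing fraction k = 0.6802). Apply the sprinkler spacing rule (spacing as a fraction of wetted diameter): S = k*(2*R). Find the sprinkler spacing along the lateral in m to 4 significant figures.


S = 0.6802 * (2 * 18.61) = 25.32 m
Therefore the sprinkler spacing along the lateral = 25.32 m.


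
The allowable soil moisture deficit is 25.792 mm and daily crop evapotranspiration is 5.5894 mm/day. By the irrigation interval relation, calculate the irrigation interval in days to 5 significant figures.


Approach: apply the irrigation interval relation, interval = SMD / ETc.
interval = 25.792 / 5.5894 = 4.6144 days
Therefore the irrigation interval = 4.6144 days.


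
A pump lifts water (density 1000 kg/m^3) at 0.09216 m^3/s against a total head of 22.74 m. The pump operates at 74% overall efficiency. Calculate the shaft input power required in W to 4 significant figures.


Approach: apply hydraulic power then efficiency conversion, P = rho*g*Q*H; P_in = P/eta.
Step 1 — hydraulic power (P = rho*g*Q*H):
  P = 1000 * 9.81 * 0.09216 * 22.74 = 20559.0 W
Step 2 — input power: P_in = P/eta = 20559.0 / 0.74 = 27780 W
Therefore the shaft input power required = 27780 W.


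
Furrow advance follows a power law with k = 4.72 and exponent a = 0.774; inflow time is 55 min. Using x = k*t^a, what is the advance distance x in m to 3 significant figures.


x = 4.72 * 55^0.774 = 105 m
Therefore the advance distance x = 105 m.


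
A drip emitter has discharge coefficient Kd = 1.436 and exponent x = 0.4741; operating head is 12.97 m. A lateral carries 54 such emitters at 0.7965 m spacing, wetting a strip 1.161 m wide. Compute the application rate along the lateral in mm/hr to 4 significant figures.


Approach: apply the emitter equation with a lateral mass balance, q = Kd*h^x; Q = n*q; rate = Q/(n*spacing*width).
Step 1 — single emitter flow (q = Kd*h^x):
  q = 1.436 * 12.97^0.4741 = 4.83949 L/hr
Step 2 — total lateral flow: Q = 54 * 4.83949 = 261.332 L/hr
Step 3 — wetted area: A = 54 * 0.7965 * 1.161 = 49.9358 m^2
Step 4 — application rate: Q/A = 261.332/49.9358 = 5.233 mm/hr
Therefore the application rate along the lateral = 5.233 mm/hr.


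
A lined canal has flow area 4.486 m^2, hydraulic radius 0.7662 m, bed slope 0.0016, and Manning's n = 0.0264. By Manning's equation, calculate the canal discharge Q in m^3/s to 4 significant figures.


Approach: apply Manning's equation, Q = (1/n)*A*R^(2/3)*S^(1/2).
Q = (1/0.0264) * 4.486 * 0.7662^(2/3) * 0.0016^(1/2) = 5.691 m^3/s
Therefore the canal discharge Q = 5.691 m^3/s.


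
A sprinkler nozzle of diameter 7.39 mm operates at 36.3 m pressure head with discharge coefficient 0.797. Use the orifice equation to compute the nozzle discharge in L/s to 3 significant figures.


Approach: apply the orifice equation, Q = Cd*A*sqrt(2*g*h), A = pi*(d/2)^2.
A = pi*(7.39e-3/2)^2 = 4.2892e-05 m^2
Q = 0.797 * 4.2892e-05 * sqrt(2*9.81*36.3) * 1000 = 0.912 L/s
Therefore the nozzle discharge = 0.912 L/s.


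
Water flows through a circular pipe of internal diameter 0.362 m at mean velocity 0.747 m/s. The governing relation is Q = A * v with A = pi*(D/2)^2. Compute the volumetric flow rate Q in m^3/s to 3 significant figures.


A = pi*(0.362/2)^2 = 0.10292 m^2
Q = 0.10292 * 0.747 = 0.0769 m^3/s
Therefore the volumetric flow rate Q = 0.0769 m^3/s.


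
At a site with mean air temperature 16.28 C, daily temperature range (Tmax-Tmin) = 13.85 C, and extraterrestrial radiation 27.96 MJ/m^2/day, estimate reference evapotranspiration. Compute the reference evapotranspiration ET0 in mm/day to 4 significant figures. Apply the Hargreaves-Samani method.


Approach: apply the Hargreaves-Samani method, ET0 = 0.0023*(Tmean+17.8)*sqrt(Tmax-Tmin)*0.408*Ra.
ET0 = 0.0023*(16.28+17.8)*sqrt(13.85)*0.408*27.96 = 3.328 mm/day
Therefore the reference evapotranspiration ET0 = 3.328 mm/day.


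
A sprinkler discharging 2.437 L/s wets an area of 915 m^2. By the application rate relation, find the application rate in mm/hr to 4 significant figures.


Approach: apply the application rate relation, rate = (Q/A)*3600.
rate = (2.437 / 915) * 3600 = 9.588 mm/hr
Therefore the application rate = 9.588 mm/hr.


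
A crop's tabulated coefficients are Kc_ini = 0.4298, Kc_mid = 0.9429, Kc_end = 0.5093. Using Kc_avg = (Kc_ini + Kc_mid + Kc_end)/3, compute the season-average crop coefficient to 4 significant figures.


Kc_avg = (0.4298 + 0.9429 + 0.5093)/3 = 0.6273
Therefore the season-average crop coefficient = 0.6273.


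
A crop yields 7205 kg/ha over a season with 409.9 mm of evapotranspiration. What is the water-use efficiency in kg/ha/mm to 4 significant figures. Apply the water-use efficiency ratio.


Approach: apply the water-use efficiency ratio, WUE = yield/ET.
WUE = 7205 / 409.9 = 17.58 kg/ha/mm
Therefore the water-use efficiency = 17.58 kg/ha/mm.


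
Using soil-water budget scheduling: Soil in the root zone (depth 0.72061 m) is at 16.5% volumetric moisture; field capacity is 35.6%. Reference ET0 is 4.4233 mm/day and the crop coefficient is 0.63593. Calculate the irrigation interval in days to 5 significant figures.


Approach: apply soil-water budget scheduling, SMD = (FC-theta)/100*depth*1000; ETc = ET0*Kc; interval = SMD/ETc.
Step 1 — soil moisture deficit:
  SMD = (35.6 - 16.5)/100 * 0.72061 * 1000 = 137.6365 mm
Step 2 — daily crop ET (ETc = ET0*Kc):
  ETc = 4.4233 * 0.63593 = 2.812909 mm/day
Step 3 — irrigation interval (SMD/ETc):
  interval = 137.6365 / 2.812909 = 48.930 days
Therefore the irrigation interval = 48.930 days.


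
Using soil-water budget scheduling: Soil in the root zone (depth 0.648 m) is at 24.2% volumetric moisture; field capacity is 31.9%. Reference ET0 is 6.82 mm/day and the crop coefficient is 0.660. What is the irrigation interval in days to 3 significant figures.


Approach: apply soil-water budget scheduling, SMD = (FC-theta)/100*depth*1000; ETc = ET0*Kc; interval = SMD/ETc.
Step 1 — soil moisture deficit:
  SMD = (31.9 - 24.2)/100 * 0.648 * 1000 = 49.896 mm
Step 2 — daily crop ET (ETc = ET0*Kc):
  ETc = 6.82 * 0.660 = 4.5012 mm/day
Step 3 — irrigation interval (SMD/ETc):
  interval = 49.896 / 4.5012 = 11.1 days
Therefore the irrigation interval = 11.1 days.


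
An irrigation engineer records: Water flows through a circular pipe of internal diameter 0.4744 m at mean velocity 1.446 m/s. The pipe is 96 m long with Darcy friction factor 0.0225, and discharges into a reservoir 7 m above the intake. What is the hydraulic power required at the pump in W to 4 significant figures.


Approach: apply continuity + Darcy-Weisbach + hydraulic power, Q = A*v; hf = f*(L/D)*(v^2/(2g)); H = static + hf; P = rho*g*Q*H.
Step 1 — flow rate (continuity, Q = A*v):
  A = pi*(0.4744/2)^2 = 0.176758 m^2
  Q = 0.176758 * 1.446 = 0.255592 m^3/s
Step 2 — friction head loss (Darcy-Weisbach):
  hf = 0.0225 * (96/0.4744) * (1.446^2 / (2*9.81))
  hf = 0.485229 m
Step 3 — total head: H = 7 + 0.485229 = 7.48523 m
Step 4 — hydraulic power (P = rho*g*Q*H):
  P = 1000 * 9.81 * 0.255592 * 7.48523 = 18770 W
Therefore the hydraulic power required at the pump = 18770 W.


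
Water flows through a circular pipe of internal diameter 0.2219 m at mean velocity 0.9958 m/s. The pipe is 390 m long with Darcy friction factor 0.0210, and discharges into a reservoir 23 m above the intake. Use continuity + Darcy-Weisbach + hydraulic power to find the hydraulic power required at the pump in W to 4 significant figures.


Approach: apply continuity + Darcy-Weisbach + hydraulic power, Q = A*v; hf = f*(L/D)*(v^2/(2g)); H = static + hf; P = rho*g*Q*H.
Step 1 — flow rate (continuity, Q = A*v):
  A = pi*(0.2219/2)^2 = 0.0386727 m^2
  Q = 0.0386727 * 0.9958 = 0.0385103 m^3/s
Step 2 — friction head loss (Darcy-Weisbach):
  hf = 0.0210 * (390/0.2219) * (0.9958^2 / (2*9.81))
  hf = 1.86540 m
Step 3 — total head: H = 23 + 1.86540 = 24.8654 m
Step 4 — hydraulic power (P = rho*g*Q*H):
  P = 1000 * 9.81 * 0.0385103 * 24.8654 = 9394 W
Therefore the hydraulic power required at the pump = 9394 W.


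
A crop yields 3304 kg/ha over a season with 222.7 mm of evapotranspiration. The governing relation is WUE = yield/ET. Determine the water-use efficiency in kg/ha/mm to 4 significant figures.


WUE = 3304 / 222.7 = 14.84 kg/ha/mm
Therefore the water-use efficiency = 14.84 kg/ha/mm.


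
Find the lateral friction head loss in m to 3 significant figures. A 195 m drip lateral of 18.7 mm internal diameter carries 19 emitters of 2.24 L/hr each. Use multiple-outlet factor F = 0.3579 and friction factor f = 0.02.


Approach: apply Darcy-Weisbach with the multiple-outlet F-factor, Q = n*q/(3600*1000) m^3/s; v = Q/A; hf = F*f*(L/D)*(v^2/(2g)).
Q = 19*2.24/(3600*1000) = 1.1822e-05 m^3/s
A = pi*(18.7e-3/2)^2 = 2.7465e-04 m^2, so v = Q/A = 0.043045 m/s
hf = 0.3579*0.02*(195/0.0187)*(0.043045^2/(2*9.81)) = 0.00705 m
Therefore the lateral friction head loss = 0.00705 m.


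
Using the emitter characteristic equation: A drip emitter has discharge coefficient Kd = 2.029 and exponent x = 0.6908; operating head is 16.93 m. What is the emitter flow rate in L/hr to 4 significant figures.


Approach: apply the emitter characteristic equation, q = Kd * h^x.
q = 2.029 * 16.93^0.6908 = 14.32 L/hr
Therefore the emitter flow rate = 14.32 L/hr.


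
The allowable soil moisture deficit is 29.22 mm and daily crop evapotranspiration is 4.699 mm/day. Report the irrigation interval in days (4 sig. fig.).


Approach: apply the irrigation interval relation, interval = SMD / ETc.
interval = 29.22 / 4.699 = 6.218 days
Therefore the irrigation interval = 6.218 days.


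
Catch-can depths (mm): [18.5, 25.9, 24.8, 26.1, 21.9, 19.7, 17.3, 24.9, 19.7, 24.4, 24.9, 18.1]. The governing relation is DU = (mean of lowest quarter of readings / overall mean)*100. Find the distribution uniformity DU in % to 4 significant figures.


sorted lowest 3 of 12: [17.3, 18.1, 18.5] -> mean = 17.9667 mm
overall mean = 22.1833 mm
DU = (17.9667/22.1833)*100 = 80.99 %
Therefore the distribution uniformity DU = 80.99 %.


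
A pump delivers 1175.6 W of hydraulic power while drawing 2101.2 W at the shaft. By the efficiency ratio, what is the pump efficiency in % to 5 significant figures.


Approach: apply the efficiency ratio, eta = (P_out/P_in)*100.
eta = (1175.6 / 2101.2) * 100 = 55.949 %
Therefore the pump efficiency = 55.949 %.


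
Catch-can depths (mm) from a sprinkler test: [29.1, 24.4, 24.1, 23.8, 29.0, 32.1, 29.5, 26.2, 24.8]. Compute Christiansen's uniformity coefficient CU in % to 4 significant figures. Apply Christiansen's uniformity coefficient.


Approach: apply Christiansen's uniformity coefficient, CU = (1 - mean_abs_deviation/mean)*100.
mean = 27.0000 mm
mean |d_i - mean| = 2.60000 mm
CU = (1 - 2.60000/27.0000)*100 = 90.37 %
Therefore Christiansen's uniformity coefficient CU = 90.37 %.


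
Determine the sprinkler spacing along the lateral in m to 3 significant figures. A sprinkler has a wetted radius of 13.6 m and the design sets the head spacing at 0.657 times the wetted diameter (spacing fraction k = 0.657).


Approach: apply the sprinkler spacing rule (spacing as a fraction of wetted diameter), S = k*(2*R).
S = 0.657 * (2 * 13.6) = 17.9 m
Therefore the sprinkler spacing along the lateral = 17.9 m.


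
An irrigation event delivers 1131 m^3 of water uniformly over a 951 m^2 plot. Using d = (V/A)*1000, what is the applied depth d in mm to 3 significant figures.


d = (1131 / 951) * 1000 = 1190 mm
Therefore the applied depth d = 1190 mm.


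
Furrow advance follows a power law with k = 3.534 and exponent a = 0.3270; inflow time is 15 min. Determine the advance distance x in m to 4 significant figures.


Approach: apply the power-law advance function, x = k*t^a.
x = 3.534 * 15^0.3270 = 8.567 m
Therefore the advance distance x = 8.567 m.


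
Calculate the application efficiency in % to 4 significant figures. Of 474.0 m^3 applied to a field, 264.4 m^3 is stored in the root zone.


Approach: apply the application efficiency ratio, Ea = (stored/applied)*100.
Ea = (264.4/474.0)*100 = 55.78 %
Therefore the application efficiency = 55.78 %.


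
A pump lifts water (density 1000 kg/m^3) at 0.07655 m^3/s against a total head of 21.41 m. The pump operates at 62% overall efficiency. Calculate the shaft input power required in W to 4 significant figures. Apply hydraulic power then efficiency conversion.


Approach: apply hydraulic power then efficiency conversion, P = rho*g*Q*H; P_in = P/eta.
Step 1 — hydraulic power (P = rho*g*Q*H):
  P = 1000 * 9.81 * 0.07655 * 21.41 = 16078.0 W
Step 2 — input power: P_in = P/eta = 16078.0 / 0.62 = 25930 W
Therefore the shaft input power required = 25930 W.


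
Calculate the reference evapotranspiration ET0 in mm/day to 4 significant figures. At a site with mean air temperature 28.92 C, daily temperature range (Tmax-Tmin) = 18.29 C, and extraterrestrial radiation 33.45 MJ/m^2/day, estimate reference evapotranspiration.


Approach: apply the Hargreaves-Samani method, ET0 = 0.0023*(Tmean+17.8)*sqrt(Tmax-Tmin)*0.408*Ra.
ET0 = 0.0023*(28.92+17.8)*sqrt(18.29)*0.408*33.45 = 6.272 mm/day
Therefore the reference evapotranspiration ET0 = 6.272 mm/day.


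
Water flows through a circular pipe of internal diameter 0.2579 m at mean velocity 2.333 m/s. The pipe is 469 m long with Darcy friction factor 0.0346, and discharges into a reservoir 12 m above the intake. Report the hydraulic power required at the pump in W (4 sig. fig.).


Approach: apply continuity + Darcy-Weisbach + hydraulic power, Q = A*v; hf = f*(L/D)*(v^2/(2g)); H = static + hf; P = rho*g*Q*H.
Step 1 — flow rate (continuity, Q = A*v):
  A = pi*(0.2579/2)^2 = 0.0522387 m^2
  Q = 0.0522387 * 2.333 = 0.121873 m^3/s
Step 2 — friction head loss (Darcy-Weisbach):
  hf = 0.0346 * (469/0.2579) * (2.333^2 / (2*9.81))
  hf = 17.4553 m
Step 3 — total head: H = 12 + 17.4553 = 29.4553 m
Step 4 — hydraulic power (P = rho*g*Q*H):
  P = 1000 * 9.81 * 0.121873 * 29.4553 = 35220 W
Therefore the hydraulic power required at the pump = 35220 W.


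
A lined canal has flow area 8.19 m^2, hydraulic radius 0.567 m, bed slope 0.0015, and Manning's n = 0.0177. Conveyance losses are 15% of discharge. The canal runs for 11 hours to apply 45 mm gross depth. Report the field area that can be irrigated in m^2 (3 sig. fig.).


Approach: apply Manning's equation with a conveyance and depth budget, Q = (1/n)*A*R^(2/3)*S^(1/2); Q_field = Q*(1-loss); Area = Q_field*t/(d/1000).
Step 1 — canal discharge (Manning's equation):
  Q = (1/0.0177) * 8.19 * 0.567^(2/3) * 0.0015^(1/2) = 12.277 m^3/s
Step 2 — delivered flow: Q_field = 12.277*(1 - 15/100) = 10.435 m^3/s
Step 3 — volume delivered: V = 10.435 * 11*3600 = 413230 m^3
Step 4 — area served: A = V / (depth/1000) = 413230 / 0.045 = 9180000 m^2
Therefore the field area that can be irrigated = 9180000 m^2.


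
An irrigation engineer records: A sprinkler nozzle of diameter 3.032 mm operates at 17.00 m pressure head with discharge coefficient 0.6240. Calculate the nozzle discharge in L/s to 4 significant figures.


Approach: apply the orifice equation, Q = Cd*A*sqrt(2*g*h), A = pi*(d/2)^2.
A = pi*(3.032e-3/2)^2 = 7.22018e-06 m^2
Q = 0.6240 * 7.22018e-06 * sqrt(2*9.81*17.00) * 1000 = 0.08228 L/s
Therefore the nozzle discharge = 0.08228 L/s.


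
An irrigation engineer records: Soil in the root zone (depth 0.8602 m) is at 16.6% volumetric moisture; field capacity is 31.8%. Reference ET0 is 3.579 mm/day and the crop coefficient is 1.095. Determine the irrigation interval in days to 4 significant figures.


Approach: apply soil-water budget scheduling, SMD = (FC-theta)/100*depth*1000; ETc = ET0*Kc; interval = SMD/ETc.
Step 1 — soil moisture deficit:
  SMD = (31.8 - 16.6)/100 * 0.8602 * 1000 = 130.750 mm
Step 2 — daily crop ET (ETc = ET0*Kc):
  ETc = 3.579 * 1.095 = 3.91901 mm/day
Step 3 — irrigation interval (SMD/ETc):
  interval = 130.750 / 3.91901 = 33.36 days
Therefore the irrigation interval = 33.36 days.


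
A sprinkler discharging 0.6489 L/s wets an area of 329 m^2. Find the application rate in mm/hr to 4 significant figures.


Approach: apply the application rate relation, rate = (Q/A)*3600.
rate = (0.6489 / 329) * 3600 = 7.100 mm/hr
Therefore the application rate = 7.100 mm/hr.


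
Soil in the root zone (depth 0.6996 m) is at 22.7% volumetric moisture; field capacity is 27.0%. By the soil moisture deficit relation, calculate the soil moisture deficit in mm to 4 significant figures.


Approach: apply the soil moisture deficit relation, SMD = (FC - theta)/100 * depth * 1000.
SMD = (27.0 - 22.7)/100 * 0.6996 * 1000 = 30.08 mm
Therefore the soil moisture deficit = 30.08 mm.


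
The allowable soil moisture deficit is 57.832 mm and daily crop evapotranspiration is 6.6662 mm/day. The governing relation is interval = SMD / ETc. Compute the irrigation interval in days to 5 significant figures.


interval = 57.832 / 6.6662 = 8.6754 days
Therefore the irrigation interval = 8.6754 days.


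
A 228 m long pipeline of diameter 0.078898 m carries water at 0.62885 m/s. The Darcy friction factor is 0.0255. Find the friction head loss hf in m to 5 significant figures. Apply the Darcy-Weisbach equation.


Approach: apply the Darcy-Weisbach equation, hf = f*(L/D)*(v^2/(2g)).
hf = 0.0255 * (228/0.078898) * (0.62885^2 / (2*9.81))
hf = 1.4853 m
Therefore the friction head loss hf = 1.4853 m.


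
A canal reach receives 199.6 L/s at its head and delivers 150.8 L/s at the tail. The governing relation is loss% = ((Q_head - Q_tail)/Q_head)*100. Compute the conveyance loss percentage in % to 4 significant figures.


loss = ((199.6 - 150.8)/199.6)*100 = 24.45 %
Therefore the conveyance loss percentage = 24.45 %.


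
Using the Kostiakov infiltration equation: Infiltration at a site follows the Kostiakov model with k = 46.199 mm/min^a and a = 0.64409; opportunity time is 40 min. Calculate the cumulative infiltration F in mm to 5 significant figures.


Approach: apply the Kostiakov infiltration equation, F = k*t^a.
F = 46.199 * 40^0.64409 = 497.17 mm
Therefore the cumulative infiltration F = 497.17 mm.


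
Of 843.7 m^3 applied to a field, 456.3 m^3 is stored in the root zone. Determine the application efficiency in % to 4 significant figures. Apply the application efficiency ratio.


Approach: apply the application efficiency ratio, Ea = (stored/applied)*100.
Ea = (456.3/843.7)*100 = 54.08 %
Therefore the application efficiency = 54.08 %.


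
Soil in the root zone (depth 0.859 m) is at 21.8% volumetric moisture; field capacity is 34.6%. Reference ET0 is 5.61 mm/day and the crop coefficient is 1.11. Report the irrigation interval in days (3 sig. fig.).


Approach: apply soil-water budget scheduling, SMD = (FC-theta)/100*depth*1000; ETc = ET0*Kc; interval = SMD/ETc.
Step 1 — soil moisture deficit:
  SMD = (34.6 - 21.8)/100 * 0.859 * 1000 = 109.95 mm
Step 2 — daily crop ET (ETc = ET0*Kc):
  ETc = 5.61 * 1.11 = 6.2271 mm/day
Step 3 — irrigation interval (SMD/ETc):
  interval = 109.95 / 6.2271 = 17.7 days
Therefore the irrigation interval = 17.7 days.


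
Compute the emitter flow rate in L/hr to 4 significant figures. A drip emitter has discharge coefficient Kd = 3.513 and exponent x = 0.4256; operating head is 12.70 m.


Approach: apply the emitter characteristic equation, q = Kd * h^x.
q = 3.513 * 12.70^0.4256 = 10.36 L/hr
Therefore the emitter flow rate = 10.36 L/hr.


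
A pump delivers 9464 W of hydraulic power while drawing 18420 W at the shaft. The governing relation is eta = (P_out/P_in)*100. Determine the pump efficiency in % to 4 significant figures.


eta = (9464 / 18420) * 100 = 51.38 %
Therefore the pump efficiency = 51.38 %.


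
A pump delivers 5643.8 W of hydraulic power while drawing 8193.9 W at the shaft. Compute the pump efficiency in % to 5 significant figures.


Approach: apply the efficiency ratio, eta = (P_out/P_in)*100.
eta = (5643.8 / 8193.9) * 100 = 68.878 %
Therefore the pump efficiency = 68.878 %.


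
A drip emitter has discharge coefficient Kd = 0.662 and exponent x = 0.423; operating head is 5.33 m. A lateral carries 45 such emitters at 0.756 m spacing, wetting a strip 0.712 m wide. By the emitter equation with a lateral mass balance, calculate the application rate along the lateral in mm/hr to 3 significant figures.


Approach: apply the emitter equation with a lateral mass balance, q = Kd*h^x; Q = n*q; rate = Q/(n*spacing*width).
Step 1 — single emitter flow (q = Kd*h^x):
  q = 0.662 * 5.33^0.423 = 1.3436 L/hr
Step 2 — total lateral flow: Q = 45 * 1.3436 = 60.461 L/hr
Step 3 — wetted area: A = 45 * 0.756 * 0.712 = 24.222 m^2
Step 4 — application rate: Q/A = 60.461/24.222 = 2.50 mm/hr
Therefore the application rate along the lateral = 2.50 mm/hr.


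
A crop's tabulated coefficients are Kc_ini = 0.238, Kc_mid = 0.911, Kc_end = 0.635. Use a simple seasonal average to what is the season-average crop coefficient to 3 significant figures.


Approach: apply a simple seasonal average, Kc_avg = (Kc_ini + Kc_mid + Kc_end)/3.
Kc_avg = (0.238 + 0.911 + 0.635)/3 = 0.595
Therefore the season-average crop coefficient = 0.595.


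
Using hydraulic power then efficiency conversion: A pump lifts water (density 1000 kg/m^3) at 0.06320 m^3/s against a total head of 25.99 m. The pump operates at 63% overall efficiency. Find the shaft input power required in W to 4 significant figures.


Approach: apply hydraulic power then efficiency conversion, P = rho*g*Q*H; P_in = P/eta.
Step 1 — hydraulic power (P = rho*g*Q*H):
  P = 1000 * 9.81 * 0.06320 * 25.99 = 16113.6 W
Step 2 — input power: P_in = P/eta = 16113.6 / 0.63 = 25580 W
Therefore the shaft input power required = 25580 W.


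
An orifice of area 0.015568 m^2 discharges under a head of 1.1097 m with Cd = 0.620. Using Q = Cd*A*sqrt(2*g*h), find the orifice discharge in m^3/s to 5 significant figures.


Q = 0.620 * 0.015568 * sqrt(2*9.81*1.1097) = 0.045038 m^3/s
Therefore the orifice discharge = 0.045038 m^3/s.


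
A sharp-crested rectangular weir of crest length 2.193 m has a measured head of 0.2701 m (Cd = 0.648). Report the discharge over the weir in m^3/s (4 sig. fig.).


Approach: apply the rectangular weir equation, Q = (2/3)*Cd*L*sqrt(2g)*H^1.5.
Q = (2/3)*0.648*2.193*sqrt(2*9.81)*0.2701^1.5 = 0.5891 m^3/s
Therefore the discharge over the weir = 0.5891 m^3/s.


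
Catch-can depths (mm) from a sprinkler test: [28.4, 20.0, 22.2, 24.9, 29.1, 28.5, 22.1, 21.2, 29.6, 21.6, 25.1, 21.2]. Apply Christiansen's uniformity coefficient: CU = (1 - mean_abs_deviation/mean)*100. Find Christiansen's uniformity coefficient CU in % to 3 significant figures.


mean = 24.492 mm
mean |d_i - mean| = 3.1083 mm
CU = (1 - 3.1083/24.492)*100 = 87.3 %
Therefore Christiansen's uniformity coefficient CU = 87.3 %.


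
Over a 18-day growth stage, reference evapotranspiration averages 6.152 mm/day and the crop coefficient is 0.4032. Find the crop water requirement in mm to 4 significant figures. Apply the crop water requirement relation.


Approach: apply the crop water requirement relation, CWR = ET0 * Kc * days.
CWR = 6.152 * 0.4032 * 18 = 44.65 mm
Therefore the crop water requirement = 44.65 mm.


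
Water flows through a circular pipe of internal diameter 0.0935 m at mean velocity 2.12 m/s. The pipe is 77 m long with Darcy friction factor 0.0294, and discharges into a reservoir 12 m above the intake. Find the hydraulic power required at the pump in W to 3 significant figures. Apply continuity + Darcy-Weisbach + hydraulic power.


Approach: apply continuity + Darcy-Weisbach + hydraulic power, Q = A*v; hf = f*(L/D)*(v^2/(2g)); H = static + hf; P = rho*g*Q*H.
Step 1 — flow rate (continuity, Q = A*v):
  A = pi*(0.0935/2)^2 = 0.0068661 m^2
  Q = 0.0068661 * 2.12 = 0.014556 m^3/s
Step 2 — friction head loss (Darcy-Weisbach):
  hf = 0.0294 * (77/0.0935) * (2.12^2 / (2*9.81))
  hf = 5.5462 m
Step 3 — total head: H = 12 + 5.5462 = 17.546 m
Step 4 — hydraulic power (P = rho*g*Q*H):
  P = 1000 * 9.81 * 0.014556 * 17.546 = 2510 W
Therefore the hydraulic power required at the pump = 2510 W.


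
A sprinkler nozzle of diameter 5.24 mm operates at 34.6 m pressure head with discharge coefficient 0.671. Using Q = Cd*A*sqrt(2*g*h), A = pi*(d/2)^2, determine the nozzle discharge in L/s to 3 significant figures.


A = pi*(5.24e-3/2)^2 = 2.1565e-05 m^2
Q = 0.671 * 2.1565e-05 * sqrt(2*9.81*34.6) * 1000 = 0.377 L/s
Therefore the nozzle discharge = 0.377 L/s.


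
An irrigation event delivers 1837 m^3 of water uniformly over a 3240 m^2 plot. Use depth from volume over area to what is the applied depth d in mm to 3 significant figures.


Approach: apply depth from volume over area, d = (V/A)*1000.
d = (1837 / 3240) * 1000 = 567 mm
Therefore the applied depth d = 567 mm.


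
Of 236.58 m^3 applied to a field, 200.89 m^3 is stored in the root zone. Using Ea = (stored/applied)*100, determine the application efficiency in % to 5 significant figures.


Ea = (200.89/236.58)*100 = 84.914 %
Therefore the application efficiency = 84.914 %.


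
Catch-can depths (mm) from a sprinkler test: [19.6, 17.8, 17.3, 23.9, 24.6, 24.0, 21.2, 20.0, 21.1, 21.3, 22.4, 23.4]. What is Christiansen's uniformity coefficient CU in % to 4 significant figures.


Approach: apply Christiansen's uniformity coefficient, CU = (1 - mean_abs_deviation/mean)*100.
mean = 21.3833 mm
mean |d_i - mean| = 1.89722 mm
CU = (1 - 1.89722/21.3833)*100 = 91.13 %
Therefore Christiansen's uniformity coefficient CU = 91.13 %.


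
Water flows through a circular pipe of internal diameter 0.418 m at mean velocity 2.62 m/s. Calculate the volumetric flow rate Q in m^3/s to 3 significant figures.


Approach: apply the continuity equation for pipe flow, Q = A * v with A = pi*(D/2)^2.
A = pi*(0.418/2)^2 = 0.13723 m^2
Q = 0.13723 * 2.62 = 0.360 m^3/s
Therefore the volumetric flow rate Q = 0.360 m^3/s.


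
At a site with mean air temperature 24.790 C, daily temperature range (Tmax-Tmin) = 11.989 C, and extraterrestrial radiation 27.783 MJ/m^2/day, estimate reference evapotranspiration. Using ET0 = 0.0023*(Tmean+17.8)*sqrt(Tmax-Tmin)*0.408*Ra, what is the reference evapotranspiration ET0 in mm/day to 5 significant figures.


ET0 = 0.0023*(24.790+17.8)*sqrt(11.989)*0.408*27.783 = 3.8447 mm/day
Therefore the reference evapotranspiration ET0 = 3.8447 mm/day.


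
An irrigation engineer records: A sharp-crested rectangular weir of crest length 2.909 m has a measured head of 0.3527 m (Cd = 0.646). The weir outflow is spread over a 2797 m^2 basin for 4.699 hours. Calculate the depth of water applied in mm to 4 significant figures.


Approach: apply the rectangular weir equation with a volume-to-depth conversion, Q = (2/3)*Cd*L*sqrt(2g)*H^1.5; d = Q*t/A * 1000.
Step 1 — weir discharge:
  Q = (2/3)*0.646*2.909*sqrt(2*9.81)*0.3527^1.5 = 1.16237 m^3/s
Step 2 — volume: V = 1.16237 * 4.699*3600 = 19663.0 m^3
Step 3 — depth: d = V/A * 1000 = 19663.0/2797 * 1000 = 7030 mm
Therefore the depth of water applied = 7030 mm.


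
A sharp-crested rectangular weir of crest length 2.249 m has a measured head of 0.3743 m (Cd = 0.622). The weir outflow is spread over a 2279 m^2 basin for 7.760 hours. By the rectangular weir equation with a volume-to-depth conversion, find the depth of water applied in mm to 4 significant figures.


Approach: apply the rectangular weir equation with a volume-to-depth conversion, Q = (2/3)*Cd*L*sqrt(2g)*H^1.5; d = Q*t/A * 1000.
Step 1 — weir discharge:
  Q = (2/3)*0.622*2.249*sqrt(2*9.81)*0.3743^1.5 = 0.945949 m^3/s
Step 2 — volume: V = 0.945949 * 7.760*3600 = 26426.0 m^3
Step 3 — depth: d = V/A * 1000 = 26426.0/2279 * 1000 = 11600 mm
Therefore the depth of water applied = 11600 mm.
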